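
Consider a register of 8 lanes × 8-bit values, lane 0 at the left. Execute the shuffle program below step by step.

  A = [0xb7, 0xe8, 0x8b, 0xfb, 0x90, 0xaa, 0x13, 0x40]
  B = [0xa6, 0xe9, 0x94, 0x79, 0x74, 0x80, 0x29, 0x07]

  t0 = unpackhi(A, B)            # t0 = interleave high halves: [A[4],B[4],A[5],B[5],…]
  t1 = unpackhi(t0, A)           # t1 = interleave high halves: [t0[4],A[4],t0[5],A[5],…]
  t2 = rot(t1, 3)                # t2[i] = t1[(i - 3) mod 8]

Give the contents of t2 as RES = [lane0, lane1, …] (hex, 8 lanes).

RES = [0x13, 0x07, 0x40, 0x13, 0x90, 0x29, 0xaa, 0x40]

  t0: 90 74 aa 80 13 29 40 07
  t1: 13 90 29 aa 40 13 07 40
  t2: 13 07 40 13 90 29 aa 40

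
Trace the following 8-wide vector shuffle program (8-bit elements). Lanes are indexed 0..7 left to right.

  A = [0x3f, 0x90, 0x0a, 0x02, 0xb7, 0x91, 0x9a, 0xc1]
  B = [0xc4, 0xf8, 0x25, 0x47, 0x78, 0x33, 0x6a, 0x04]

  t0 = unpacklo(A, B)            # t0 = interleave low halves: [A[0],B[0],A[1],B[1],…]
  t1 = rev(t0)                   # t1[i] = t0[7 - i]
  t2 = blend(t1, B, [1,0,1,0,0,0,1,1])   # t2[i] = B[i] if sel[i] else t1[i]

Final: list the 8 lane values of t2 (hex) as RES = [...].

  t0: 3f c4 90 f8 0a 25 02 47
  t1: 47 02 25 0a f8 90 c4 3f
  t2: c4 02 25 0a f8 90 6a 04

RES = [ 0xc4  0x02  0x25  0x0a  0xf8  0x90  0x6a  0x04 ]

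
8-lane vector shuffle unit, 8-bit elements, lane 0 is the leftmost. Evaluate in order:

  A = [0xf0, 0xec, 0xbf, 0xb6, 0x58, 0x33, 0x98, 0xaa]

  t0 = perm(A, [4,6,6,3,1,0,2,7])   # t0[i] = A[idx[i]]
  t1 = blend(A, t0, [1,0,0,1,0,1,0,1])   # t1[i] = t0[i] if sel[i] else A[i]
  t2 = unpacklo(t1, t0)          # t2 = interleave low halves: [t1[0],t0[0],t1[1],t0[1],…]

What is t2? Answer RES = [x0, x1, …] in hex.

RES = [ 0x58  0x58  0xec  0x98  0xbf  0x98  0xb6  0xb6 ]

t0 = [0x58, 0x98, 0x98, 0xb6, 0xec, 0xf0, 0xbf, 0xaa]
t1 = [0x58, 0xec, 0xbf, 0xb6, 0x58, 0xf0, 0x98, 0xaa]
t2 = [0x58, 0x58, 0xec, 0x98, 0xbf, 0x98, 0xb6, 0xb6]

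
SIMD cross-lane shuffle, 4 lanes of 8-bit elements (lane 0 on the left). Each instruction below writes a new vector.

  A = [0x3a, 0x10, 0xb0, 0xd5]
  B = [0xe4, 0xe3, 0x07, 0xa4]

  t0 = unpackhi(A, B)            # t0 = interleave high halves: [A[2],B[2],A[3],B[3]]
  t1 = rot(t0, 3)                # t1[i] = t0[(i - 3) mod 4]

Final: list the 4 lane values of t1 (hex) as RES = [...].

→ t0 |b0|07|d5|a4|
→ t1 |07|d5|a4|b0|

RES = [ 0x07  0xd5  0xa4  0xb0 ]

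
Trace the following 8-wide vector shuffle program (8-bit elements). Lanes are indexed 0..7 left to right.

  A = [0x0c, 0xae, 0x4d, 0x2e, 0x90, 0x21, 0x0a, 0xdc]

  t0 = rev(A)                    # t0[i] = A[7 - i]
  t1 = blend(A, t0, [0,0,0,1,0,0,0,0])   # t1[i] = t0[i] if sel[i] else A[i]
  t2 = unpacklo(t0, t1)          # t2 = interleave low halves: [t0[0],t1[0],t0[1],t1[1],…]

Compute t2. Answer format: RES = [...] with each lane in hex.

RES = [ 0xdc  0x0c  0x0a  0xae  0x21  0x4d  0x90  0x90 ]

→ t0 |dc|0a|21|90|2e|4d|ae|0c|
→ t1 |0c|ae|4d|90|90|21|0a|dc|
→ t2 |dc|0c|0a|ae|21|4d|90|90|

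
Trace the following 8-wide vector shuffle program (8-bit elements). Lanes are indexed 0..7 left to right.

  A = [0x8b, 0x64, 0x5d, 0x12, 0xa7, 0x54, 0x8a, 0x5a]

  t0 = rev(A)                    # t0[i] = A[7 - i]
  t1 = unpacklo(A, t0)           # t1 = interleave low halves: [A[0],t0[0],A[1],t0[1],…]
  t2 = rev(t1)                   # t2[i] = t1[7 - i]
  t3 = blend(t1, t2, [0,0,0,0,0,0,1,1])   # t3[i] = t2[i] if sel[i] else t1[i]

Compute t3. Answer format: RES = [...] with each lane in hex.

RES = [0x8b, 0x5a, 0x64, 0x8a, 0x5d, 0x54, 0x5a, 0x8b]

→ t0 |5a|8a|54|a7|12|5d|64|8b|
→ t1 |8b|5a|64|8a|5d|54|12|a7|
→ t2 |a7|12|54|5d|8a|64|5a|8b|
→ t3 |8b|5a|64|8a|5d|54|5a|8b|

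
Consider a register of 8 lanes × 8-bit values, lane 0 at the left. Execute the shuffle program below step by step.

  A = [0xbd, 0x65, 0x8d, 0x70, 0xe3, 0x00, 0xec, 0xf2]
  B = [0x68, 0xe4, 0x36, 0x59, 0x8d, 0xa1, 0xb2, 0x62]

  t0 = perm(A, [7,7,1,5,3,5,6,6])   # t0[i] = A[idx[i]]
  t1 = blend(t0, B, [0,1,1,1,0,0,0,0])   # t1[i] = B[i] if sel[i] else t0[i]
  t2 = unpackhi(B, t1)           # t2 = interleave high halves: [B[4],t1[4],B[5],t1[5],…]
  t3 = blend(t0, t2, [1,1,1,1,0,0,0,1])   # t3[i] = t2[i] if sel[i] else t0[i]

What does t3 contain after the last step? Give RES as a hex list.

t0 = [0xf2, 0xf2, 0x65, 0x00, 0x70, 0x00, 0xec, 0xec]
t1 = [0xf2, 0xe4, 0x36, 0x59, 0x70, 0x00, 0xec, 0xec]
t2 = [0x8d, 0x70, 0xa1, 0x00, 0xb2, 0xec, 0x62, 0xec]
t3 = [0x8d, 0x70, 0xa1, 0x00, 0x70, 0x00, 0xec, 0xec]

RES = [ 0x8d  0x70  0xa1  0x00  0x70  0x00  0xec  0xec ]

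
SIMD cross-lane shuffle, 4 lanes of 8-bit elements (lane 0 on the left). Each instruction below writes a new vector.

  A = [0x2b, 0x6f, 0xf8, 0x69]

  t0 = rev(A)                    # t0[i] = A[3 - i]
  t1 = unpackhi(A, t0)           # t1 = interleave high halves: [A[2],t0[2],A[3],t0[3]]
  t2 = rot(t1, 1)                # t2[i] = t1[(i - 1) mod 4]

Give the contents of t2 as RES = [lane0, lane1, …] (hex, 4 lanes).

  t0: 69 f8 6f 2b
  t1: f8 6f 69 2b
  t2: 2b f8 6f 69

RES = [ 0x2b  0xf8  0x6f  0x69 ]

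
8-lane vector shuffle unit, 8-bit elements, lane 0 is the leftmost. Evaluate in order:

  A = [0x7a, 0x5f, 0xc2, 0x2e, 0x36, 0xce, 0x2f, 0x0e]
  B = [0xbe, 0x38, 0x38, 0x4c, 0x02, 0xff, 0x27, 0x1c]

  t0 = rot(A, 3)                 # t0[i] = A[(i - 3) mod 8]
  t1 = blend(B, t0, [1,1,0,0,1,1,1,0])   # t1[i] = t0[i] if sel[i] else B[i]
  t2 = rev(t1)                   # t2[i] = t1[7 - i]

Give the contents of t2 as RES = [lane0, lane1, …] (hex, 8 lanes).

t0 = [0xce, 0x2f, 0x0e, 0x7a, 0x5f, 0xc2, 0x2e, 0x36]
t1 = [0xce, 0x2f, 0x38, 0x4c, 0x5f, 0xc2, 0x2e, 0x1c]
t2 = [0x1c, 0x2e, 0xc2, 0x5f, 0x4c, 0x38, 0x2f, 0xce]

RES = [ 0x1c  0x2e  0xc2  0x5f  0x4c  0x38  0x2f  0xce ]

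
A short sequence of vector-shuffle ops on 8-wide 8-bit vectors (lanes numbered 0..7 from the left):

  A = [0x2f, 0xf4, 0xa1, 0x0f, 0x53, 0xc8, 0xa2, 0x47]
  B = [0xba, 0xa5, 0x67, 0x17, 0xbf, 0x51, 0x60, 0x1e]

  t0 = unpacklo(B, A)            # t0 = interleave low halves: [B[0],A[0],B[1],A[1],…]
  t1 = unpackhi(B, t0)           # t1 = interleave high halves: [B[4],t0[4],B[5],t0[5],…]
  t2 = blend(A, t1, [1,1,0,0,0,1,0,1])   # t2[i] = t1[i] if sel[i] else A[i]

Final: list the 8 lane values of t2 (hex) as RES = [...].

t0 = [0xba, 0x2f, 0xa5, 0xf4, 0x67, 0xa1, 0x17, 0x0f]
t1 = [0xbf, 0x67, 0x51, 0xa1, 0x60, 0x17, 0x1e, 0x0f]
t2 = [0xbf, 0x67, 0xa1, 0x0f, 0x53, 0x17, 0xa2, 0x0f]

RES = [0xbf, 0x67, 0xa1, 0x0f, 0x53, 0x17, 0xa2, 0x0f]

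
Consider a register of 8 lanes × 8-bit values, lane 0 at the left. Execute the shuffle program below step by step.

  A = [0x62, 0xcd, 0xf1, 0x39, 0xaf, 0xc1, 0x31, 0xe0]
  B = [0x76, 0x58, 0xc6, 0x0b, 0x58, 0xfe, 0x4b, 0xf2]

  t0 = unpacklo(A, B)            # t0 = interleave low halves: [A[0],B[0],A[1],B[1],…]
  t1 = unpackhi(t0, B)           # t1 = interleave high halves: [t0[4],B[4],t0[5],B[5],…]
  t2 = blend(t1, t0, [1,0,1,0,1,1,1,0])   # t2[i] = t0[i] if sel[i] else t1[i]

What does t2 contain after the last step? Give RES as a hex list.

  t0: 62 76 cd 58 f1 c6 39 0b
  t1: f1 58 c6 fe 39 4b 0b f2
  t2: 62 58 cd fe f1 c6 39 f2

RES = [ 0x62  0x58  0xcd  0xfe  0xf1  0xc6  0x39  0xf2 ]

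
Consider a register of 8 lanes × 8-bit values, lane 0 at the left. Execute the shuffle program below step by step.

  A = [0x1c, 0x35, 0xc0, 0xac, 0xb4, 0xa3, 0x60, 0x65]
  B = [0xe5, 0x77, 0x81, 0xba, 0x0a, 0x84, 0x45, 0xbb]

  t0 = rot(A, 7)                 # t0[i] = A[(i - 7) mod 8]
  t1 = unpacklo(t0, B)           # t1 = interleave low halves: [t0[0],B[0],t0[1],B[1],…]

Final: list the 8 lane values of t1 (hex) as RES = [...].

→ t0 |35|c0|ac|b4|a3|60|65|1c|
→ t1 |35|e5|c0|77|ac|81|b4|ba|

RES = [0x35, 0xe5, 0xc0, 0x77, 0xac, 0x81, 0xb4, 0xba]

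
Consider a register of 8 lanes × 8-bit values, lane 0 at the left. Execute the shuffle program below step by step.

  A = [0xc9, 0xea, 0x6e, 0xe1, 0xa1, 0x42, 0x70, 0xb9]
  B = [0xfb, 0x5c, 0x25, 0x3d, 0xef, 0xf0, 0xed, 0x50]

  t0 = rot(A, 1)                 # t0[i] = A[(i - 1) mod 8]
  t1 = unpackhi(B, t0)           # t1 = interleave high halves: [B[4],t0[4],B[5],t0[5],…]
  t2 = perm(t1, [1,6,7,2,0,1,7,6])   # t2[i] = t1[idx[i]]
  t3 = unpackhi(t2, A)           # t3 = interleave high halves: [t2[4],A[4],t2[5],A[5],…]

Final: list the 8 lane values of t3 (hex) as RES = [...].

  t0: b9 c9 ea 6e e1 a1 42 70
  t1: ef e1 f0 a1 ed 42 50 70
  t2: e1 50 70 f0 ef e1 70 50
  t3: ef a1 e1 42 70 70 50 b9

RES = [0xef, 0xa1, 0xe1, 0x42, 0x70, 0x70, 0x50, 0xb9]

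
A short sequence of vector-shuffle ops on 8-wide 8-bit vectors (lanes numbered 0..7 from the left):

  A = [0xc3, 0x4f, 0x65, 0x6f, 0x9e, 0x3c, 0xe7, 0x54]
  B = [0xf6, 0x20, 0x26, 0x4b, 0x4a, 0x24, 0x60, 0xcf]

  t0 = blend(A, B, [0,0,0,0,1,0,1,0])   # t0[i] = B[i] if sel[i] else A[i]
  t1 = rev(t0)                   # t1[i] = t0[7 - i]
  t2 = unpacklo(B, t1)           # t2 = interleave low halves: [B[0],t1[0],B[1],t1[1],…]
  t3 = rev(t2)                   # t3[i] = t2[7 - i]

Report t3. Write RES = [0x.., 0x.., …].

RES = [0x4a, 0x4b, 0x3c, 0x26, 0x60, 0x20, 0x54, 0xf6]

t0 = [0xc3, 0x4f, 0x65, 0x6f, 0x4a, 0x3c, 0x60, 0x54]
t1 = [0x54, 0x60, 0x3c, 0x4a, 0x6f, 0x65, 0x4f, 0xc3]
t2 = [0xf6, 0x54, 0x20, 0x60, 0x26, 0x3c, 0x4b, 0x4a]
t3 = [0x4a, 0x4b, 0x3c, 0x26, 0x60, 0x20, 0x54, 0xf6]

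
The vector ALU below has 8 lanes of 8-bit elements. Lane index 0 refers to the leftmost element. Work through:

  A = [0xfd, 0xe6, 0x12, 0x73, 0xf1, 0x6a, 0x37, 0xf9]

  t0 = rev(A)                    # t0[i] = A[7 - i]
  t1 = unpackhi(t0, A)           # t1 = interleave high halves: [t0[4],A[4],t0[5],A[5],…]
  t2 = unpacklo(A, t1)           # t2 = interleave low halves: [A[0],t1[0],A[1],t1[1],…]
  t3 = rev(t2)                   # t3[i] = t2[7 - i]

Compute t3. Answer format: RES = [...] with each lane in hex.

t0 = [0xf9, 0x37, 0x6a, 0xf1, 0x73, 0x12, 0xe6, 0xfd]
t1 = [0x73, 0xf1, 0x12, 0x6a, 0xe6, 0x37, 0xfd, 0xf9]
t2 = [0xfd, 0x73, 0xe6, 0xf1, 0x12, 0x12, 0x73, 0x6a]
t3 = [0x6a, 0x73, 0x12, 0x12, 0xf1, 0xe6, 0x73, 0xfd]

RES = [0x6a, 0x73, 0x12, 0x12, 0xf1, 0xe6, 0x73, 0xfd]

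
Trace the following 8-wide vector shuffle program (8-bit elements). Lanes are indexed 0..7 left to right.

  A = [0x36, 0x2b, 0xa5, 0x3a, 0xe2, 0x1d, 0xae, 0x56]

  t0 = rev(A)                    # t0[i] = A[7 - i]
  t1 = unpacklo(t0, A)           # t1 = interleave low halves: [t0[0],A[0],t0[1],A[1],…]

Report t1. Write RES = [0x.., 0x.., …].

RES = [ 0x56  0x36  0xae  0x2b  0x1d  0xa5  0xe2  0x3a ]

  t0: 56 ae 1d e2 3a a5 2b 36
  t1: 56 36 ae 2b 1d a5 e2 3a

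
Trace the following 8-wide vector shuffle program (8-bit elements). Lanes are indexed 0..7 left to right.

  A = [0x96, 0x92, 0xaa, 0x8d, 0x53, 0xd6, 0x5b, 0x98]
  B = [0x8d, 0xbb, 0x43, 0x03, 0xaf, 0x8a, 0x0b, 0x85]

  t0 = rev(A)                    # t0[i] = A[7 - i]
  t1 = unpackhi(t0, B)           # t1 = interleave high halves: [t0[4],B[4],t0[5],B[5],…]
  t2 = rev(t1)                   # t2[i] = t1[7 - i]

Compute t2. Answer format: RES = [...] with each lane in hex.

RES = [ 0x85  0x96  0x0b  0x92  0x8a  0xaa  0xaf  0x8d ]

→ t0 |98|5b|d6|53|8d|aa|92|96|
→ t1 |8d|af|aa|8a|92|0b|96|85|
→ t2 |85|96|0b|92|8a|aa|af|8d|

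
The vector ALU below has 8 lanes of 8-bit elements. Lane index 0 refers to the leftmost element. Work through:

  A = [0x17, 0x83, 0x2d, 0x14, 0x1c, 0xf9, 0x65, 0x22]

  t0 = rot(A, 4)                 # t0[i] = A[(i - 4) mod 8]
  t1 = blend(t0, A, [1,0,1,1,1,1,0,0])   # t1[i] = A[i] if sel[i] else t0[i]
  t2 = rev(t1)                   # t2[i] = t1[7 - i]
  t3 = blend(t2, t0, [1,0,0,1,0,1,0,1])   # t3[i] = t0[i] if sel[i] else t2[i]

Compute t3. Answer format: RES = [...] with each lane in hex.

RES = [ 0x1c  0x2d  0xf9  0x22  0x14  0x83  0xf9  0x14 ]

  t0: 1c f9 65 22 17 83 2d 14
  t1: 17 f9 2d 14 1c f9 2d 14
  t2: 14 2d f9 1c 14 2d f9 17
  t3: 1c 2d f9 22 14 83 f9 14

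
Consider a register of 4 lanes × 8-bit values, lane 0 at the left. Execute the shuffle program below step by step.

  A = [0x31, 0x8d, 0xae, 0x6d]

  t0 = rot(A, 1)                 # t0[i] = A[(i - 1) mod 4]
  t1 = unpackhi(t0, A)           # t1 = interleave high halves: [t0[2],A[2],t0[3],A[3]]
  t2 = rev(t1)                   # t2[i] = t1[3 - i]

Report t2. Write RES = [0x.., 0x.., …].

t0 = [0x6d, 0x31, 0x8d, 0xae]
t1 = [0x8d, 0xae, 0xae, 0x6d]
t2 = [0x6d, 0xae, 0xae, 0x8d]

RES = [ 0x6d  0xae  0xae  0x8d ]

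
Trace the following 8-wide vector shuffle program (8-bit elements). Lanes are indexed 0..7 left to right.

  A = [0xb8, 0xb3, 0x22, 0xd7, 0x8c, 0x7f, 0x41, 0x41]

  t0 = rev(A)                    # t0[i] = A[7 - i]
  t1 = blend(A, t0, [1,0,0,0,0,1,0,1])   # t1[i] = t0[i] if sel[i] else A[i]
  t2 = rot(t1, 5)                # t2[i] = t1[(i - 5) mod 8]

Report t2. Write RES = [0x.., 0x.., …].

RES = [0xd7, 0x8c, 0x22, 0x41, 0xb8, 0x41, 0xb3, 0x22]

  t0: 41 41 7f 8c d7 22 b3 b8
  t1: 41 b3 22 d7 8c 22 41 b8
  t2: d7 8c 22 41 b8 41 b3 22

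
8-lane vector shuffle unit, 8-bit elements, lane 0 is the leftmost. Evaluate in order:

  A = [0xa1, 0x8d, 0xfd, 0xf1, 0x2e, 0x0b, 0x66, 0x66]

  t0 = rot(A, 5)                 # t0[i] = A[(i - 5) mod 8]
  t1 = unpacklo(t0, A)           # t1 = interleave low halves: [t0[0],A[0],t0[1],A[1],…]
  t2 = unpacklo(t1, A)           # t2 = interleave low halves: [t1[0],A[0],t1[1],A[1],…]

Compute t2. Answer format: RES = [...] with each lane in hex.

RES = [0xf1, 0xa1, 0xa1, 0x8d, 0x2e, 0xfd, 0x8d, 0xf1]

t0 = [0xf1, 0x2e, 0x0b, 0x66, 0x66, 0xa1, 0x8d, 0xfd]
t1 = [0xf1, 0xa1, 0x2e, 0x8d, 0x0b, 0xfd, 0x66, 0xf1]
t2 = [0xf1, 0xa1, 0xa1, 0x8d, 0x2e, 0xfd, 0x8d, 0xf1]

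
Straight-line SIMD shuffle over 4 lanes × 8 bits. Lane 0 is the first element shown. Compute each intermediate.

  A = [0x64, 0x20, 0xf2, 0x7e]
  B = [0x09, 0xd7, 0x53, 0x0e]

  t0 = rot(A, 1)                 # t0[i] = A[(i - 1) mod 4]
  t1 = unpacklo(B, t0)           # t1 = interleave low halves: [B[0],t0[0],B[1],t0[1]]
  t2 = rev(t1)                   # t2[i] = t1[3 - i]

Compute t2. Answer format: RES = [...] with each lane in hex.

t0 = [0x7e, 0x64, 0x20, 0xf2]
t1 = [0x09, 0x7e, 0xd7, 0x64]
t2 = [0x64, 0xd7, 0x7e, 0x09]

RES = [0x64, 0xd7, 0x7e, 0x09]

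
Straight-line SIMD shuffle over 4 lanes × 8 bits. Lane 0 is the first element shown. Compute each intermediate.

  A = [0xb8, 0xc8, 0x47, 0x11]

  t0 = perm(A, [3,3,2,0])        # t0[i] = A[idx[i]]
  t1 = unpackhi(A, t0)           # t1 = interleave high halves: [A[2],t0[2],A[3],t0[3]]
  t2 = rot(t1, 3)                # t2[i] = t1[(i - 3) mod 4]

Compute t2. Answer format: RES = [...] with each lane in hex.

→ t0 |11|11|47|b8|
→ t1 |47|47|11|b8|
→ t2 |47|11|b8|47|

RES = [0x47, 0x11, 0xb8, 0x47]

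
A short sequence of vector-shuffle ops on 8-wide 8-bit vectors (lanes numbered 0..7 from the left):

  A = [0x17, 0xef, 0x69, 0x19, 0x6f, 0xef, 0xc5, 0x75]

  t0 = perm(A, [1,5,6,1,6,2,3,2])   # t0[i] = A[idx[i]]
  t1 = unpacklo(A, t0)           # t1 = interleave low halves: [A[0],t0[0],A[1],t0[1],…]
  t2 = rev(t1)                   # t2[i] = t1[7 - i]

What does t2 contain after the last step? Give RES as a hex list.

  t0: ef ef c5 ef c5 69 19 69
  t1: 17 ef ef ef 69 c5 19 ef
  t2: ef 19 c5 69 ef ef ef 17

RES = [ 0xef  0x19  0xc5  0x69  0xef  0xef  0xef  0x17 ]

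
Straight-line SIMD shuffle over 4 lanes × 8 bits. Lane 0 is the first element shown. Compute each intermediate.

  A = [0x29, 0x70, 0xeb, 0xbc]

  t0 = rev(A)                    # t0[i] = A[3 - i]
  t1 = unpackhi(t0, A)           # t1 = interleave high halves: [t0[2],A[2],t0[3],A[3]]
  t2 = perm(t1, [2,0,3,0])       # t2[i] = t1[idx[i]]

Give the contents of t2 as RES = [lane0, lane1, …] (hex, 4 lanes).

  t0: bc eb 70 29
  t1: 70 eb 29 bc
  t2: 29 70 bc 70

RES = [0x29, 0x70, 0xbc, 0x70]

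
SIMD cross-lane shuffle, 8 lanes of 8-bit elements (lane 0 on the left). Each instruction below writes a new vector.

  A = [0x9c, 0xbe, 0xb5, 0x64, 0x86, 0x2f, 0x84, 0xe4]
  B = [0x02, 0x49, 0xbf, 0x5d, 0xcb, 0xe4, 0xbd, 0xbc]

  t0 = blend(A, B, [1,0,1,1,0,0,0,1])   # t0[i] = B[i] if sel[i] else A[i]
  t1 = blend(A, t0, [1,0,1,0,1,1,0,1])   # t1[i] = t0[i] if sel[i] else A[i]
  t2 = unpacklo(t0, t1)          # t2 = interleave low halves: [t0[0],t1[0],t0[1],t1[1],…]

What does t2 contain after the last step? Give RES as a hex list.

RES = [ 0x02  0x02  0xbe  0xbe  0xbf  0xbf  0x5d  0x64 ]

→ t0 |02|be|bf|5d|86|2f|84|bc|
→ t1 |02|be|bf|64|86|2f|84|bc|
→ t2 |02|02|be|be|bf|bf|5d|64|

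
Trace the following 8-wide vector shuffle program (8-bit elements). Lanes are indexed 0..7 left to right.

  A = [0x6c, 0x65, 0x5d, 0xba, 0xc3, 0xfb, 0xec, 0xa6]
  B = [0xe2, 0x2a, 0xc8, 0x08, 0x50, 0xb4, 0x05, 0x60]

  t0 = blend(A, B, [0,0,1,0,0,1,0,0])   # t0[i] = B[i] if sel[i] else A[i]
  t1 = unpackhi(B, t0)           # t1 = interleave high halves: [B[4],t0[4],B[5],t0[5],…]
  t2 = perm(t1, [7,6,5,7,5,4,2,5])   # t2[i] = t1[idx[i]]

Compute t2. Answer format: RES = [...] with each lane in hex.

RES = [ 0xa6  0x60  0xec  0xa6  0xec  0x05  0xb4  0xec ]

t0 = [0x6c, 0x65, 0xc8, 0xba, 0xc3, 0xb4, 0xec, 0xa6]
t1 = [0x50, 0xc3, 0xb4, 0xb4, 0x05, 0xec, 0x60, 0xa6]
t2 = [0xa6, 0x60, 0xec, 0xa6, 0xec, 0x05, 0xb4, 0xec]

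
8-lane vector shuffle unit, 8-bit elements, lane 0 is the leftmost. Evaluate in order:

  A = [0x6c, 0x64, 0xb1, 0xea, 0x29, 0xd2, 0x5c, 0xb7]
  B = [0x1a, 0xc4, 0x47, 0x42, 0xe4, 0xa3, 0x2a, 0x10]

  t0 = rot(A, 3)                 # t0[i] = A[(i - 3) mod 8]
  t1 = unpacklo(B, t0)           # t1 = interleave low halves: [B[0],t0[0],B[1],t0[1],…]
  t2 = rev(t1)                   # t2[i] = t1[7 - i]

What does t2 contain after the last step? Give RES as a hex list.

  t0: d2 5c b7 6c 64 b1 ea 29
  t1: 1a d2 c4 5c 47 b7 42 6c
  t2: 6c 42 b7 47 5c c4 d2 1a

RES = [0x6c, 0x42, 0xb7, 0x47, 0x5c, 0xc4, 0xd2, 0x1a]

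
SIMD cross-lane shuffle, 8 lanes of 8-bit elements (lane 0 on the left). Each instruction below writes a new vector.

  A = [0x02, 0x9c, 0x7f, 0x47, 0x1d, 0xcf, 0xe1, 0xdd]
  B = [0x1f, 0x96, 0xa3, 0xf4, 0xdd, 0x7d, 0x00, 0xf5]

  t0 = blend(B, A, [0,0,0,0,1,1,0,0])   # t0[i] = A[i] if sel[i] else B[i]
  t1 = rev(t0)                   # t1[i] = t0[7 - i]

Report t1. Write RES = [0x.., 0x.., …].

t0 = [0x1f, 0x96, 0xa3, 0xf4, 0x1d, 0xcf, 0x00, 0xf5]
t1 = [0xf5, 0x00, 0xcf, 0x1d, 0xf4, 0xa3, 0x96, 0x1f]

RES = [ 0xf5  0x00  0xcf  0x1d  0xf4  0xa3  0x96  0x1f ]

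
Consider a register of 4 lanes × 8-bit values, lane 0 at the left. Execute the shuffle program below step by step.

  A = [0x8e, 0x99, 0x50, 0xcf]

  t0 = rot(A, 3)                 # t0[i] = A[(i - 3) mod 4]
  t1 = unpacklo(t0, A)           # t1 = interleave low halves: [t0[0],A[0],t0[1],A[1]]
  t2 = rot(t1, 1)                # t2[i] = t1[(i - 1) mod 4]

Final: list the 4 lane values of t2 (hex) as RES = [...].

t0 = [0x99, 0x50, 0xcf, 0x8e]
t1 = [0x99, 0x8e, 0x50, 0x99]
t2 = [0x99, 0x99, 0x8e, 0x50]

RES = [ 0x99  0x99  0x8e  0x50 ]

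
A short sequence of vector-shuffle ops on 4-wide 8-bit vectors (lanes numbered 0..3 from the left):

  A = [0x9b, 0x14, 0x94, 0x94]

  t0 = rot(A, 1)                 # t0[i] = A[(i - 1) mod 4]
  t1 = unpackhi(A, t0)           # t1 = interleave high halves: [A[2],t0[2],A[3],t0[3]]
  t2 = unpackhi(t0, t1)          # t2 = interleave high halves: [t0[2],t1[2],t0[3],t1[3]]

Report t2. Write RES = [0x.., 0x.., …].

RES = [ 0x14  0x94  0x94  0x94 ]

  t0: 94 9b 14 94
  t1: 94 14 94 94
  t2: 14 94 94 94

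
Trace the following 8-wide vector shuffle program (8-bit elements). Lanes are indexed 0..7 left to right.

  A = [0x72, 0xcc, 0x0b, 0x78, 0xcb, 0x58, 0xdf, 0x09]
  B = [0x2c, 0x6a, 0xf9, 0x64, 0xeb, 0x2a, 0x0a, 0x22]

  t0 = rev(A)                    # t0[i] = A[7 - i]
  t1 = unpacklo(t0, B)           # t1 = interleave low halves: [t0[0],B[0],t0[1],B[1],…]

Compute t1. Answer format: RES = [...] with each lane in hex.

RES = [ 0x09  0x2c  0xdf  0x6a  0x58  0xf9  0xcb  0x64 ]

→ t0 |09|df|58|cb|78|0b|cc|72|
→ t1 |09|2c|df|6a|58|f9|cb|64|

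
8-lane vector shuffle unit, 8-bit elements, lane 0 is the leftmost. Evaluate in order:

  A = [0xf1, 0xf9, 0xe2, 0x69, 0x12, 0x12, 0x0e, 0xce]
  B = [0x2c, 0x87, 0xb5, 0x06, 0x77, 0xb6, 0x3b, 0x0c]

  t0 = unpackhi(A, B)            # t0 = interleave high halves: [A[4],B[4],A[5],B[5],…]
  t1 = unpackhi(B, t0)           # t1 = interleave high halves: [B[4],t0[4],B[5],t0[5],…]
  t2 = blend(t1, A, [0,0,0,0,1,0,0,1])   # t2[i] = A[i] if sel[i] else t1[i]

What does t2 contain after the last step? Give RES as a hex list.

t0 = [0x12, 0x77, 0x12, 0xb6, 0x0e, 0x3b, 0xce, 0x0c]
t1 = [0x77, 0x0e, 0xb6, 0x3b, 0x3b, 0xce, 0x0c, 0x0c]
t2 = [0x77, 0x0e, 0xb6, 0x3b, 0x12, 0xce, 0x0c, 0xce]

RES = [0x77, 0x0e, 0xb6, 0x3b, 0x12, 0xce, 0x0c, 0xce]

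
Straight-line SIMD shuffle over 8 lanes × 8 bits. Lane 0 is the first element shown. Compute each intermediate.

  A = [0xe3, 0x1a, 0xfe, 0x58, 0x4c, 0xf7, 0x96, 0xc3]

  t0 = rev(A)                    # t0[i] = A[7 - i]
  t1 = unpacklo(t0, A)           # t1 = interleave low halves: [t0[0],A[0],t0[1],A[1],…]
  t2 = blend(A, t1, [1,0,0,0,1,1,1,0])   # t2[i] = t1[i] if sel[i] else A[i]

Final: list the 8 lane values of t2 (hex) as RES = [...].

RES = [0xc3, 0x1a, 0xfe, 0x58, 0xf7, 0xfe, 0x4c, 0xc3]

→ t0 |c3|96|f7|4c|58|fe|1a|e3|
→ t1 |c3|e3|96|1a|f7|fe|4c|58|
→ t2 |c3|1a|fe|58|f7|fe|4c|c3|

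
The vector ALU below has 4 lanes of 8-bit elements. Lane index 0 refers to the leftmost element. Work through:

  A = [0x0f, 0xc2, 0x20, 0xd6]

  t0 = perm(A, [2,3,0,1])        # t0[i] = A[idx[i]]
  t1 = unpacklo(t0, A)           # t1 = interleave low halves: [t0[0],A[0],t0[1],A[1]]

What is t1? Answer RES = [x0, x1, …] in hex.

RES = [0x20, 0x0f, 0xd6, 0xc2]

  t0: 20 d6 0f c2
  t1: 20 0f d6 c2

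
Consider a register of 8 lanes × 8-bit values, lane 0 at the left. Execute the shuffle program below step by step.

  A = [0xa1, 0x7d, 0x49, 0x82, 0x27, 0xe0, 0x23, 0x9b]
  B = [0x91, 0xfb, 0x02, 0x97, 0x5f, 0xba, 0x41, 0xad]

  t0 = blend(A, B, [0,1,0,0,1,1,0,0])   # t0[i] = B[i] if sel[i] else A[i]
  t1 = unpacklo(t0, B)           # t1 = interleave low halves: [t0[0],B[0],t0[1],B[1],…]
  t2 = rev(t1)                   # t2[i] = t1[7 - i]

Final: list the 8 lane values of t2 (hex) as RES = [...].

→ t0 |a1|fb|49|82|5f|ba|23|9b|
→ t1 |a1|91|fb|fb|49|02|82|97|
→ t2 |97|82|02|49|fb|fb|91|a1|

RES = [ 0x97  0x82  0x02  0x49  0xfb  0xfb  0x91  0xa1 ]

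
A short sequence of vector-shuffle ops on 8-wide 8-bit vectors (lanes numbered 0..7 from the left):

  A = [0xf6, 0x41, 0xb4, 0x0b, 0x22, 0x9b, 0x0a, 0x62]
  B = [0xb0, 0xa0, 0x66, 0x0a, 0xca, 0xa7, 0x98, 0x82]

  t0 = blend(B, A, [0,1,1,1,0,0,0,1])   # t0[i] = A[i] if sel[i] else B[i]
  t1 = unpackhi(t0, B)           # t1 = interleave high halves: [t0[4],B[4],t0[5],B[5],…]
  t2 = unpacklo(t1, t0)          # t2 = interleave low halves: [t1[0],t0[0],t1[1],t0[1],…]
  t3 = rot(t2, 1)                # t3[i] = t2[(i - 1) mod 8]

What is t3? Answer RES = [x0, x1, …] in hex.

RES = [ 0x0b  0xca  0xb0  0xca  0x41  0xa7  0xb4  0xa7 ]

t0 = [0xb0, 0x41, 0xb4, 0x0b, 0xca, 0xa7, 0x98, 0x62]
t1 = [0xca, 0xca, 0xa7, 0xa7, 0x98, 0x98, 0x62, 0x82]
t2 = [0xca, 0xb0, 0xca, 0x41, 0xa7, 0xb4, 0xa7, 0x0b]
t3 = [0x0b, 0xca, 0xb0, 0xca, 0x41, 0xa7, 0xb4, 0xa7]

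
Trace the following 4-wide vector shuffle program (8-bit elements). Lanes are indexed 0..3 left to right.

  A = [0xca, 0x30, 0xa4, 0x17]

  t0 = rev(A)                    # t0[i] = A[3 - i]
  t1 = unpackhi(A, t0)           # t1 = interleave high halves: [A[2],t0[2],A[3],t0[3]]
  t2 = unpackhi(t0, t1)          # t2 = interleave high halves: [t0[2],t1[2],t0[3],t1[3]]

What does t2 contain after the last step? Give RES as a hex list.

→ t0 |17|a4|30|ca|
→ t1 |a4|30|17|ca|
→ t2 |30|17|ca|ca|

RES = [0x30, 0x17, 0xca, 0xca]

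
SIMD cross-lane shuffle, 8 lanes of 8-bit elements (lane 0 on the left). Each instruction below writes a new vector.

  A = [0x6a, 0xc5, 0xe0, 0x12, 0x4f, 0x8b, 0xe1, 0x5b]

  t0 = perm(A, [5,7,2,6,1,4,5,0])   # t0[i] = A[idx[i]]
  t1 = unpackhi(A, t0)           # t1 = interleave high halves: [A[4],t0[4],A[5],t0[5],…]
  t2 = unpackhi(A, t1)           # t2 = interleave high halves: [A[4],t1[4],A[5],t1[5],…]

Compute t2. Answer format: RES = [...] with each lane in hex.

  t0: 8b 5b e0 e1 c5 4f 8b 6a
  t1: 4f c5 8b 4f e1 8b 5b 6a
  t2: 4f e1 8b 8b e1 5b 5b 6a

RES = [0x4f, 0xe1, 0x8b, 0x8b, 0xe1, 0x5b, 0x5b, 0x6a]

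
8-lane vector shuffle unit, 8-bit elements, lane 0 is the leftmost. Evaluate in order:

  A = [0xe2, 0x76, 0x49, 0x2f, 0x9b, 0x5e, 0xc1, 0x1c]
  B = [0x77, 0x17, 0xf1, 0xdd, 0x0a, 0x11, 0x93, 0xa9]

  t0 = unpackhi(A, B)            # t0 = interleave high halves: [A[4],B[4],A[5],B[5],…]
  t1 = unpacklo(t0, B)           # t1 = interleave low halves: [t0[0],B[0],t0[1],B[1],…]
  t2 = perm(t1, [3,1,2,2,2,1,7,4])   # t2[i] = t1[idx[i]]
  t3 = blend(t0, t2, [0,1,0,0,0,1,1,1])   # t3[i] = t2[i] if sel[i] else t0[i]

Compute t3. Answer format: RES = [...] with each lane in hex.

RES = [0x9b, 0x77, 0x5e, 0x11, 0xc1, 0x77, 0xdd, 0x5e]

t0 = [0x9b, 0x0a, 0x5e, 0x11, 0xc1, 0x93, 0x1c, 0xa9]
t1 = [0x9b, 0x77, 0x0a, 0x17, 0x5e, 0xf1, 0x11, 0xdd]
t2 = [0x17, 0x77, 0x0a, 0x0a, 0x0a, 0x77, 0xdd, 0x5e]
t3 = [0x9b, 0x77, 0x5e, 0x11, 0xc1, 0x77, 0xdd, 0x5e]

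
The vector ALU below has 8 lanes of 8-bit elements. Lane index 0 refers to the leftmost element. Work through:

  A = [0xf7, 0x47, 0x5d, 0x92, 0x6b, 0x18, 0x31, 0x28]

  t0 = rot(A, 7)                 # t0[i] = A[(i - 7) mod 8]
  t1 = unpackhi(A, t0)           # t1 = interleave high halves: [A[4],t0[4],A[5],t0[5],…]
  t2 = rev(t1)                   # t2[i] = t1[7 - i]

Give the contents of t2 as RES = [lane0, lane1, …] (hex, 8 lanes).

RES = [0xf7, 0x28, 0x28, 0x31, 0x31, 0x18, 0x18, 0x6b]

  t0: 47 5d 92 6b 18 31 28 f7
  t1: 6b 18 18 31 31 28 28 f7
  t2: f7 28 28 31 31 18 18 6b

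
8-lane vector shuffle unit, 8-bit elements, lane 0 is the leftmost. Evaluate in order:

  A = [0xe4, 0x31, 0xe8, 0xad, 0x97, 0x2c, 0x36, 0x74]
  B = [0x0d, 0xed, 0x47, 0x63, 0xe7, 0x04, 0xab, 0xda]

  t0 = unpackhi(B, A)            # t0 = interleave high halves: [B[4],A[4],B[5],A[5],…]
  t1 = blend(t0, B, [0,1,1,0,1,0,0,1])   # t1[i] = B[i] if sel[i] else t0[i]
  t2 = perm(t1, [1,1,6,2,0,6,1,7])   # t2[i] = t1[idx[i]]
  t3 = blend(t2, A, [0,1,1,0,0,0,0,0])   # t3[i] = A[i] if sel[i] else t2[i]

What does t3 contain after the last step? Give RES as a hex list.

RES = [0xed, 0x31, 0xe8, 0x47, 0xe7, 0xda, 0xed, 0xda]

t0 = [0xe7, 0x97, 0x04, 0x2c, 0xab, 0x36, 0xda, 0x74]
t1 = [0xe7, 0xed, 0x47, 0x2c, 0xe7, 0x36, 0xda, 0xda]
t2 = [0xed, 0xed, 0xda, 0x47, 0xe7, 0xda, 0xed, 0xda]
t3 = [0xed, 0x31, 0xe8, 0x47, 0xe7, 0xda, 0xed, 0xda]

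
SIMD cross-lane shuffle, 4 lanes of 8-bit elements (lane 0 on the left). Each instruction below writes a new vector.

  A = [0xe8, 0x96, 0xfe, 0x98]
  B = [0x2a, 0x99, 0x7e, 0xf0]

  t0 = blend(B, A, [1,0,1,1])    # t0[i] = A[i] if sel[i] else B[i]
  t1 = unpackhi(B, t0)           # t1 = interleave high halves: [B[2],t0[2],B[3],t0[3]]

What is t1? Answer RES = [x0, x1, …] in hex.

→ t0 |e8|99|fe|98|
→ t1 |7e|fe|f0|98|

RES = [ 0x7e  0xfe  0xf0  0x98 ]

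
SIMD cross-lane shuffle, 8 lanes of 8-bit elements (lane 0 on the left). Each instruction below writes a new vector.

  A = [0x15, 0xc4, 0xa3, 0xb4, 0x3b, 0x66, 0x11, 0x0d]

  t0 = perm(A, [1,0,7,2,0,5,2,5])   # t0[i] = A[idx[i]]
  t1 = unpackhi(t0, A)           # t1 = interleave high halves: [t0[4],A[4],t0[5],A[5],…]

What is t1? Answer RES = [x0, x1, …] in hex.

t0 = [0xc4, 0x15, 0x0d, 0xa3, 0x15, 0x66, 0xa3, 0x66]
t1 = [0x15, 0x3b, 0x66, 0x66, 0xa3, 0x11, 0x66, 0x0d]

RES = [0x15, 0x3b, 0x66, 0x66, 0xa3, 0x11, 0x66, 0x0d]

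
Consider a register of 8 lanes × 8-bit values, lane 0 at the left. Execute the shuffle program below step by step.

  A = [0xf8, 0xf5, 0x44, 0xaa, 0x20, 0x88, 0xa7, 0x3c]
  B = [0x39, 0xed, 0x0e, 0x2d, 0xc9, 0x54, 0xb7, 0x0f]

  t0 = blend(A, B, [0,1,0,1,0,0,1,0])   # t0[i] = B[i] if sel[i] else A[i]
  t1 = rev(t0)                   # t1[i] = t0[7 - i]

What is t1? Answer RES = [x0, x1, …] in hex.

RES = [0x3c, 0xb7, 0x88, 0x20, 0x2d, 0x44, 0xed, 0xf8]

  t0: f8 ed 44 2d 20 88 b7 3c
  t1: 3c b7 88 20 2d 44 ed f8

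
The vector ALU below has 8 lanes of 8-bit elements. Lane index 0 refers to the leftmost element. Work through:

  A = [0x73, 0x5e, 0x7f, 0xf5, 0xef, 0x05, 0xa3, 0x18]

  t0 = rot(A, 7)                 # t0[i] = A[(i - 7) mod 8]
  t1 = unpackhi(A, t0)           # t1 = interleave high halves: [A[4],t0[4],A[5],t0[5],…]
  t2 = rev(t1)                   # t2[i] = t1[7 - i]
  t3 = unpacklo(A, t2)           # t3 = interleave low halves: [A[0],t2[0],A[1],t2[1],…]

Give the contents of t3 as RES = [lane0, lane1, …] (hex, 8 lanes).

t0 = [0x5e, 0x7f, 0xf5, 0xef, 0x05, 0xa3, 0x18, 0x73]
t1 = [0xef, 0x05, 0x05, 0xa3, 0xa3, 0x18, 0x18, 0x73]
t2 = [0x73, 0x18, 0x18, 0xa3, 0xa3, 0x05, 0x05, 0xef]
t3 = [0x73, 0x73, 0x5e, 0x18, 0x7f, 0x18, 0xf5, 0xa3]

RES = [0x73, 0x73, 0x5e, 0x18, 0x7f, 0x18, 0xf5, 0xa3]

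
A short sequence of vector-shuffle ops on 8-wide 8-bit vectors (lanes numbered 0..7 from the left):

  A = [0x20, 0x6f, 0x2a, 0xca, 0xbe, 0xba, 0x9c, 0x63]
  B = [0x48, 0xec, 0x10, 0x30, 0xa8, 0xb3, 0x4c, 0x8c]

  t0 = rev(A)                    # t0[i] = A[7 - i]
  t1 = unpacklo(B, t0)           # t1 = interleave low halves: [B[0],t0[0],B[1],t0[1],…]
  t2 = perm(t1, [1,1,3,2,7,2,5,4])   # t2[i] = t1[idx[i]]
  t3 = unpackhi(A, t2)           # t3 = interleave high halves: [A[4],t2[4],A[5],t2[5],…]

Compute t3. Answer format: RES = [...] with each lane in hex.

  t0: 63 9c ba be ca 2a 6f 20
  t1: 48 63 ec 9c 10 ba 30 be
  t2: 63 63 9c ec be ec ba 10
  t3: be be ba ec 9c ba 63 10

RES = [ 0xbe  0xbe  0xba  0xec  0x9c  0xba  0x63  0x10 ]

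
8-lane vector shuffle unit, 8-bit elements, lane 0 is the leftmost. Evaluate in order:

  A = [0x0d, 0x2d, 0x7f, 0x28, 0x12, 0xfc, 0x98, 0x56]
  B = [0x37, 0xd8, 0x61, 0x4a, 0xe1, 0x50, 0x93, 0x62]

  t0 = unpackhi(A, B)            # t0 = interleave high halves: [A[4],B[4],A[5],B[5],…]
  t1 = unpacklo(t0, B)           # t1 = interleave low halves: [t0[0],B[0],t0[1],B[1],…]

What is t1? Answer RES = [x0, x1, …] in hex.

RES = [ 0x12  0x37  0xe1  0xd8  0xfc  0x61  0x50  0x4a ]

  t0: 12 e1 fc 50 98 93 56 62
  t1: 12 37 e1 d8 fc 61 50 4a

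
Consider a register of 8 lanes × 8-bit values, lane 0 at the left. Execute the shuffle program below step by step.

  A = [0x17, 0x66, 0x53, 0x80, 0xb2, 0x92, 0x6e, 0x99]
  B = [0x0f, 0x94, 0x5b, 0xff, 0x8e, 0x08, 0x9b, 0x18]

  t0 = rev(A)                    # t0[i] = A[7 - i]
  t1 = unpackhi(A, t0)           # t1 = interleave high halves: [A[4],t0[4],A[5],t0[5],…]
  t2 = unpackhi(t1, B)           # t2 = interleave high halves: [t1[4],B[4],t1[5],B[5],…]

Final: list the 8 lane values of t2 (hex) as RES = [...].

RES = [0x6e, 0x8e, 0x66, 0x08, 0x99, 0x9b, 0x17, 0x18]

→ t0 |99|6e|92|b2|80|53|66|17|
→ t1 |b2|80|92|53|6e|66|99|17|
→ t2 |6e|8e|66|08|99|9b|17|18|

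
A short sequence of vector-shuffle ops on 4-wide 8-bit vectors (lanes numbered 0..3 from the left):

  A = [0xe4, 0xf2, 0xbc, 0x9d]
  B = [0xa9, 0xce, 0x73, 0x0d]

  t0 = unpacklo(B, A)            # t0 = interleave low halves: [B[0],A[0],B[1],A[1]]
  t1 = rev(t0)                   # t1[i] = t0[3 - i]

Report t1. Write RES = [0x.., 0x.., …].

t0 = [0xa9, 0xe4, 0xce, 0xf2]
t1 = [0xf2, 0xce, 0xe4, 0xa9]

RES = [0xf2, 0xce, 0xe4, 0xa9]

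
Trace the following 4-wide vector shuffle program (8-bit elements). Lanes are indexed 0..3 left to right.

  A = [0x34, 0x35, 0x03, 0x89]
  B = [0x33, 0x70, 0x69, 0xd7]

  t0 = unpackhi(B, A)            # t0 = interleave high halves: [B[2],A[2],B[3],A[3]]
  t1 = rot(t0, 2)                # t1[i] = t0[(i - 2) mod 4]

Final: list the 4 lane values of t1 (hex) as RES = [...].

RES = [0xd7, 0x89, 0x69, 0x03]

t0 = [0x69, 0x03, 0xd7, 0x89]
t1 = [0xd7, 0x89, 0x69, 0x03]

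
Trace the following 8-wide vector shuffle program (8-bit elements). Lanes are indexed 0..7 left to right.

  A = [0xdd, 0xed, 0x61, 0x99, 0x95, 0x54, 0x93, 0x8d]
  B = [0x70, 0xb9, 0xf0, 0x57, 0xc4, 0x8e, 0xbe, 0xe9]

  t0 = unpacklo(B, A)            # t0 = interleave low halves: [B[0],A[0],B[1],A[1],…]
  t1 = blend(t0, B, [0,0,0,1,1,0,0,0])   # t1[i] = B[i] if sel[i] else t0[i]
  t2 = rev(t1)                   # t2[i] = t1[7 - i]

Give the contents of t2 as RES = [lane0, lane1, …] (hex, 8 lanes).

RES = [ 0x99  0x57  0x61  0xc4  0x57  0xb9  0xdd  0x70 ]

  t0: 70 dd b9 ed f0 61 57 99
  t1: 70 dd b9 57 c4 61 57 99
  t2: 99 57 61 c4 57 b9 dd 70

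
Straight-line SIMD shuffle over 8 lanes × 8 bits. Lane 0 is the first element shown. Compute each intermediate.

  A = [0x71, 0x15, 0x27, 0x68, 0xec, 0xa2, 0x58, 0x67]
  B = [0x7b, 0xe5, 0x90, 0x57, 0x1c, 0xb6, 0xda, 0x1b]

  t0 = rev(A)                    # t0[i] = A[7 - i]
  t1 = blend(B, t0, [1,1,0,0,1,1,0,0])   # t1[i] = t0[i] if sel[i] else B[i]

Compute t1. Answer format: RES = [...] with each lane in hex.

t0 = [0x67, 0x58, 0xa2, 0xec, 0x68, 0x27, 0x15, 0x71]
t1 = [0x67, 0x58, 0x90, 0x57, 0x68, 0x27, 0xda, 0x1b]

RES = [ 0x67  0x58  0x90  0x57  0x68  0x27  0xda  0x1b ]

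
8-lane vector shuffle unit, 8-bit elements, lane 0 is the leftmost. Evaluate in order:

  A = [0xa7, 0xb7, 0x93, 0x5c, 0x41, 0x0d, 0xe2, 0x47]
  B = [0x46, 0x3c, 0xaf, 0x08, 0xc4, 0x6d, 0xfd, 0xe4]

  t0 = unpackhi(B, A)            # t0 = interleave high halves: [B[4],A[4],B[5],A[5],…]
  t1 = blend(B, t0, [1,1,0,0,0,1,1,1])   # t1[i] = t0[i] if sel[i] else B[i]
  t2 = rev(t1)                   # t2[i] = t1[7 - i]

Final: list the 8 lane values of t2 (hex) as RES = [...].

t0 = [0xc4, 0x41, 0x6d, 0x0d, 0xfd, 0xe2, 0xe4, 0x47]
t1 = [0xc4, 0x41, 0xaf, 0x08, 0xc4, 0xe2, 0xe4, 0x47]
t2 = [0x47, 0xe4, 0xe2, 0xc4, 0x08, 0xaf, 0x41, 0xc4]

RES = [0x47, 0xe4, 0xe2, 0xc4, 0x08, 0xaf, 0x41, 0xc4]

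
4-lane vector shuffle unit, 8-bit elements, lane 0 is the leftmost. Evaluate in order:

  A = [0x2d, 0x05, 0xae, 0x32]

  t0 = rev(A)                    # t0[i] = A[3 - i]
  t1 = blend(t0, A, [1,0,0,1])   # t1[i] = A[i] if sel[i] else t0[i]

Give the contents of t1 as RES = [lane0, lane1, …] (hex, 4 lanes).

  t0: 32 ae 05 2d
  t1: 2d ae 05 32

RES = [ 0x2d  0xae  0x05  0x32 ]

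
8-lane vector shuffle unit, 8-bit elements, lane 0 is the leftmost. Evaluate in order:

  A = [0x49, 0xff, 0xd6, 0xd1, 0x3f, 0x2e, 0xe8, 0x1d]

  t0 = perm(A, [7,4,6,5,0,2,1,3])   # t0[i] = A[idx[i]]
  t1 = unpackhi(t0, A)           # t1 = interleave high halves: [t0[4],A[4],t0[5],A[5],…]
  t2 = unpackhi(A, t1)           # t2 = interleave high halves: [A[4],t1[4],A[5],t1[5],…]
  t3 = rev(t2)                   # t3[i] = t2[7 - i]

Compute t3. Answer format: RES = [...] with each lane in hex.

RES = [0x1d, 0x1d, 0xd1, 0xe8, 0xe8, 0x2e, 0xff, 0x3f]

→ t0 |1d|3f|e8|2e|49|d6|ff|d1|
→ t1 |49|3f|d6|2e|ff|e8|d1|1d|
→ t2 |3f|ff|2e|e8|e8|d1|1d|1d|
→ t3 |1d|1d|d1|e8|e8|2e|ff|3f|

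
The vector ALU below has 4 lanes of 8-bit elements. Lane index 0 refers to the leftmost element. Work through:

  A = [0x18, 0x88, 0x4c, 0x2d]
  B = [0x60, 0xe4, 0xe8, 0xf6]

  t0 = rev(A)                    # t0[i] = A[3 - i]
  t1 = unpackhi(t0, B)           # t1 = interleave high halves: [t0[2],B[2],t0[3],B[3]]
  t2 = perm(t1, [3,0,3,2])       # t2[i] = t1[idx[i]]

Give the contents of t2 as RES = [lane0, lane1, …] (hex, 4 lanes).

  t0: 2d 4c 88 18
  t1: 88 e8 18 f6
  t2: f6 88 f6 18

RES = [ 0xf6  0x88  0xf6  0x18 ]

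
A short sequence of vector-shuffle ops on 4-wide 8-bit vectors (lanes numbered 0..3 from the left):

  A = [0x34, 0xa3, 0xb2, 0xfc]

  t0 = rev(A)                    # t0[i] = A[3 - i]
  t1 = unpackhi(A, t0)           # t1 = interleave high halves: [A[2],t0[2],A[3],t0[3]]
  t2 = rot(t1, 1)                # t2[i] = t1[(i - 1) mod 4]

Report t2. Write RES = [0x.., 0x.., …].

RES = [0x34, 0xb2, 0xa3, 0xfc]

t0 = [0xfc, 0xb2, 0xa3, 0x34]
t1 = [0xb2, 0xa3, 0xfc, 0x34]
t2 = [0x34, 0xb2, 0xa3, 0xfc]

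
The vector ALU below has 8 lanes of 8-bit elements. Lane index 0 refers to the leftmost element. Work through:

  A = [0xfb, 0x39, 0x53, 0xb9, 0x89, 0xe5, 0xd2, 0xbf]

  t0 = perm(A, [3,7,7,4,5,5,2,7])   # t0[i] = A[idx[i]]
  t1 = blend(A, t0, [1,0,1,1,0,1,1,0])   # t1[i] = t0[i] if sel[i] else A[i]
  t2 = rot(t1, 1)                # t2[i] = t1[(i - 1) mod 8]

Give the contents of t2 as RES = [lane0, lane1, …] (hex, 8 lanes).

RES = [ 0xbf  0xb9  0x39  0xbf  0x89  0x89  0xe5  0x53 ]

→ t0 |b9|bf|bf|89|e5|e5|53|bf|
→ t1 |b9|39|bf|89|89|e5|53|bf|
→ t2 |bf|b9|39|bf|89|89|e5|53|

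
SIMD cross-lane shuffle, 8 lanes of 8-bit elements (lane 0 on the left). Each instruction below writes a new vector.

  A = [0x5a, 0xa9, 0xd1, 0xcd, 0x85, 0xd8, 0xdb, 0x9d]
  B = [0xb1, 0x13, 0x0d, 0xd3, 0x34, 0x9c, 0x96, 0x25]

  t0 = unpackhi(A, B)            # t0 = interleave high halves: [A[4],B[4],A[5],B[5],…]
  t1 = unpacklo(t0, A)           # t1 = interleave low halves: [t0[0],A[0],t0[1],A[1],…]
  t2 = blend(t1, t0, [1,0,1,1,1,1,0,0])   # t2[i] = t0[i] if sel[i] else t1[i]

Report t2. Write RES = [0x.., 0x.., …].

RES = [0x85, 0x5a, 0xd8, 0x9c, 0xdb, 0x96, 0x9c, 0xcd]

  t0: 85 34 d8 9c db 96 9d 25
  t1: 85 5a 34 a9 d8 d1 9c cd
  t2: 85 5a d8 9c db 96 9c cd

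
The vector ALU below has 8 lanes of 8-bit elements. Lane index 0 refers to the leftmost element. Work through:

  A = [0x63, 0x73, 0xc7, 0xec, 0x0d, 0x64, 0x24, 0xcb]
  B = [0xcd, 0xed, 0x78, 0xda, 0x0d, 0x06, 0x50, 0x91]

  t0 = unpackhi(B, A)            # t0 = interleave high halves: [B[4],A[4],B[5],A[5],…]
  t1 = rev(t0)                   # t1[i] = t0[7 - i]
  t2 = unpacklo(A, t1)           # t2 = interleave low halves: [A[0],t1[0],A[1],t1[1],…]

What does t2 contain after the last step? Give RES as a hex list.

  t0: 0d 0d 06 64 50 24 91 cb
  t1: cb 91 24 50 64 06 0d 0d
  t2: 63 cb 73 91 c7 24 ec 50

RES = [0x63, 0xcb, 0x73, 0x91, 0xc7, 0x24, 0xec, 0x50]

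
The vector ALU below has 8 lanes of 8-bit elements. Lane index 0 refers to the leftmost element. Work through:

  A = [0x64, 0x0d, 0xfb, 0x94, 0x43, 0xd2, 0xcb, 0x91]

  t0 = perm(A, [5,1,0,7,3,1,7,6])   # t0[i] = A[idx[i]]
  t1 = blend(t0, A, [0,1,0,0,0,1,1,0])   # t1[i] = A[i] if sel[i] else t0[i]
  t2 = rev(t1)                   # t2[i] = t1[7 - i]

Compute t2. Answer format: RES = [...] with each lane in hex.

t0 = [0xd2, 0x0d, 0x64, 0x91, 0x94, 0x0d, 0x91, 0xcb]
t1 = [0xd2, 0x0d, 0x64, 0x91, 0x94, 0xd2, 0xcb, 0xcb]
t2 = [0xcb, 0xcb, 0xd2, 0x94, 0x91, 0x64, 0x0d, 0xd2]

RES = [0xcb, 0xcb, 0xd2, 0x94, 0x91, 0x64, 0x0d, 0xd2]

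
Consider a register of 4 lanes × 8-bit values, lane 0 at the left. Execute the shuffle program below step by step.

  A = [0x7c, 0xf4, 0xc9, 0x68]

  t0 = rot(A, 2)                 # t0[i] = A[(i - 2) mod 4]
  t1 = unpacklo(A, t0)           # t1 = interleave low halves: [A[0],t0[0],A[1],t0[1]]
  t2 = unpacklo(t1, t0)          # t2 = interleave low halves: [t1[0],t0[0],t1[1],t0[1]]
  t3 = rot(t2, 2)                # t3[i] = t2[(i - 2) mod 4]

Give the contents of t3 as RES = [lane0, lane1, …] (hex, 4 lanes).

RES = [0xc9, 0x68, 0x7c, 0xc9]

  t0: c9 68 7c f4
  t1: 7c c9 f4 68
  t2: 7c c9 c9 68
  t3: c9 68 7c c9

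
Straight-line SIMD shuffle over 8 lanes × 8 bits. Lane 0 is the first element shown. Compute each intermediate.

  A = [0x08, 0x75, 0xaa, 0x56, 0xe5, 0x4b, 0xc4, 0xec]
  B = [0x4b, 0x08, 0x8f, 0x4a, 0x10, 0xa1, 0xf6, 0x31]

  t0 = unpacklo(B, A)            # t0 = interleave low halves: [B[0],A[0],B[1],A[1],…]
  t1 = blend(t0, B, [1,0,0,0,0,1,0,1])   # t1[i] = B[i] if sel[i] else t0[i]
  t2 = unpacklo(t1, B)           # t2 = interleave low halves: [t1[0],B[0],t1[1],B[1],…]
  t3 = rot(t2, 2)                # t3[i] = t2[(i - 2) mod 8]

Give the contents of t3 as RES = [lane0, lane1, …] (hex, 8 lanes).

RES = [ 0x75  0x4a  0x4b  0x4b  0x08  0x08  0x08  0x8f ]

t0 = [0x4b, 0x08, 0x08, 0x75, 0x8f, 0xaa, 0x4a, 0x56]
t1 = [0x4b, 0x08, 0x08, 0x75, 0x8f, 0xa1, 0x4a, 0x31]
t2 = [0x4b, 0x4b, 0x08, 0x08, 0x08, 0x8f, 0x75, 0x4a]
t3 = [0x75, 0x4a, 0x4b, 0x4b, 0x08, 0x08, 0x08, 0x8f]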